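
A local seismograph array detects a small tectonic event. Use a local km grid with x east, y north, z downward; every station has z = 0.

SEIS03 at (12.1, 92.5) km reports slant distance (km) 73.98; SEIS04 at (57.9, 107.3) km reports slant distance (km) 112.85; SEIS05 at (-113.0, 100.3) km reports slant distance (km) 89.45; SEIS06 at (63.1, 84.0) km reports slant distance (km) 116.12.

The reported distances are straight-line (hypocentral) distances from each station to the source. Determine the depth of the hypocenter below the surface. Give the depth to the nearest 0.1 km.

z ≈ 51.6 km

Each station gives a sphere (x−x_i)² + (y−y_i)² + z² = d_i² (stations at z=0).
Subtracting the SEIS03 sphere from SEIS04 and SEIS05: z² cancels, leaving linear equations in x and y:
91.6 x + 29.6 y = -1099.04
-250.2 x + 15.6 y = 11598.17
Solving: x ≈ -40.799, y ≈ 89.125 km (keep extra digits for the depth step; rounded: -40.8, 89.1).
Then from the SEIS03 sphere: z² = 73.98² − (x − 12.1)² − (y − 92.5)² with x = -40.799, y = 89.125, so z ≈ 51.608 ≈ 51.6 km.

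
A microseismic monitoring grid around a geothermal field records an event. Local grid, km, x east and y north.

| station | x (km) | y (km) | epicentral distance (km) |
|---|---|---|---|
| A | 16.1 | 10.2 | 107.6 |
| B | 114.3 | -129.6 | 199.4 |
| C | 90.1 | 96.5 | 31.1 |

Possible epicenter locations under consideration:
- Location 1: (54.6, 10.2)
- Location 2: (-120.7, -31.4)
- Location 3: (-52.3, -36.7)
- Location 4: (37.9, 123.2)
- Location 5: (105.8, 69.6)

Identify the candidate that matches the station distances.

Location 5

For each candidate, compare |candidate − station| to the reported distance:
Location 1: residuals A 69.1, B 47.4, C 62.2 → max 69.1 km
Location 2: residuals A 35.4, B 55.3, C 215.5 → max 215.5 km
Location 3: residuals A 24.7, B 8.6, C 163.9 → max 163.9 km
Location 4: residuals A 7.5, B 64.7, C 27.5 → max 64.7 km
Location 5: residuals A 0.0, B 0.0, C 0.0 → max 0.0 km
Only Location 5 has all residuals ≈ 0.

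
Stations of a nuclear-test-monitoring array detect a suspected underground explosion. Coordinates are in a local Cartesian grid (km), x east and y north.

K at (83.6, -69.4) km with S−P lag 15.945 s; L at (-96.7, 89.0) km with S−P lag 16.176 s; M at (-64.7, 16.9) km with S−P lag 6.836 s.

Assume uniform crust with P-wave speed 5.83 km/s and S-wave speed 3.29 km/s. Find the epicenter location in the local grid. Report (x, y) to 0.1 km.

x ≈ -17.5 km, y ≈ -4.0 km

Distance from S−P lag: d = Δt · v_P v_S / (v_P − v_S) = Δt · (5.83·3.29)/(5.83−3.29) ≈ 7.5515·Δt.
So d_K = 120.41, d_L = 122.15, d_M = 51.62 km.
Circle about each station: (x − 83.6)² + (y + 69.4)² = 120.41²; (x + 96.7)² + (y − 89.0)² = 122.15²; (x + 64.7)² + (y − 16.9)² = 51.62².
Subtracting the K equation from the L and M equations removes the quadratic terms:
-360.6 x + 316.8 y = 5044.52
-296.6 x + 172.6 y = 4500.32
Solving the 2×2 system: x ≈ -17.5, y ≈ -4.0 km.
Check against K (with the unrounded x, y): √((x − 83.6)²+(y + 69.4)²) = 120.41 ≈ 120.41 km. ✓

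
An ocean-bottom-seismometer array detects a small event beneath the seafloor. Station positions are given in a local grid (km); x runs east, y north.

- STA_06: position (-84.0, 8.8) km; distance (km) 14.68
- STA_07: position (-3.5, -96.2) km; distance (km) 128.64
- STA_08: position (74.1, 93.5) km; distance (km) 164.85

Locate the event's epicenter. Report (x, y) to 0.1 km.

Circle about each station: (x + 84.0)² + (y − 8.8)² = 14.68²; (x + 3.5)² + (y + 96.2)² = 128.64²; (x − 74.1)² + (y − 93.5)² = 164.85².
Subtracting the STA_06 equation from the STA_07 and STA_08 equations removes the quadratic terms:
161.0 x − 210.0 y = -14199.50
316.2 x + 169.4 y = -19860.40
Solving the 2×2 system: x ≈ -70.2, y ≈ 13.8 km.
Check against STA_06 (with the unrounded x, y): √((x + 84.0)²+(y − 8.8)²) = 14.68 ≈ 14.68 km. ✓

-70.2 km east, 13.8 km north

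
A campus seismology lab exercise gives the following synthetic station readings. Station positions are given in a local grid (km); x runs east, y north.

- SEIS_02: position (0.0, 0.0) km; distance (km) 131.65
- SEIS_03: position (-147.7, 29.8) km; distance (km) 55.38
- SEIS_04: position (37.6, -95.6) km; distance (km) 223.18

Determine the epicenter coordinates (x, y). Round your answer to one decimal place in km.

Circle about each station: x² + y² = 131.65²; (x + 147.7)² + (y − 29.8)² = 55.38²; (x − 37.6)² + (y + 95.6)² = 223.18².
Subtracting the SEIS_02 equation from the SEIS_03 and SEIS_04 equations removes the quadratic terms:
-295.4 x + 59.6 y = 36968.11
75.2 x − 191.2 y = -21924.47
Solving the 2×2 system: x ≈ -110.8, y ≈ 71.1 km.
Check against SEIS_02 (with the unrounded x, y): √(x²+y²) = 131.65 ≈ 131.65 km. ✓

x ≈ -110.8 km, y ≈ 71.1 km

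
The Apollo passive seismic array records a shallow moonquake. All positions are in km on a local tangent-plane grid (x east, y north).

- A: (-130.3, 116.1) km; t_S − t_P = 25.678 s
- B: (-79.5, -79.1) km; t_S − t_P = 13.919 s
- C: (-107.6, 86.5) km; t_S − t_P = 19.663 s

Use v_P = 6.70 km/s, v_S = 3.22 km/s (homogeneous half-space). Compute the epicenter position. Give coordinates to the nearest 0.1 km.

(-30.6, -8.0)

Distance from S−P lag: d = Δt · v_P v_S / (v_P − v_S) = Δt · (6.70·3.22)/(6.70−3.22) ≈ 6.1994·Δt.
So d_A = 159.19, d_B = 86.29, d_C = 121.90 km.
Circle about each station: (x + 130.3)² + (y − 116.1)² = 159.19²; (x + 79.5)² + (y + 79.1)² = 86.29²; (x + 107.6)² + (y − 86.5)² = 121.90².
Subtracting the A equation from the B and C equations removes the quadratic terms:
101.6 x − 390.4 y = 15.25
45.4 x − 59.2 y = -915.44
Solving the 2×2 system: x ≈ -30.6, y ≈ -8.0 km.
Check against A (with the unrounded x, y): √((x + 130.3)²+(y − 116.1)²) = 159.19 ≈ 159.19 km. ✓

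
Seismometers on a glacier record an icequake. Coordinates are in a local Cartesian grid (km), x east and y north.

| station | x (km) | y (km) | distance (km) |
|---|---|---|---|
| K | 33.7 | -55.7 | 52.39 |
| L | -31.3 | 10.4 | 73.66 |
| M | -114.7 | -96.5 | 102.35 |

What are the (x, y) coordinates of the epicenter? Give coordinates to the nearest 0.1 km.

(-18.3, -62.1)

Circle about each station: (x − 33.7)² + (y + 55.7)² = 52.39²; (x + 31.3)² + (y − 10.4)² = 73.66²; (x + 114.7)² + (y + 96.5)² = 102.35².
Subtracting the K equation from the L and M equations removes the quadratic terms:
-130.0 x + 132.2 y = -5831.41
-296.8 x − 81.6 y = 10499.35
Solving the 2×2 system: x ≈ -18.3, y ≈ -62.1 km.
Check against K (with the unrounded x, y): √((x − 33.7)²+(y + 55.7)²) = 52.39 ≈ 52.39 km. ✓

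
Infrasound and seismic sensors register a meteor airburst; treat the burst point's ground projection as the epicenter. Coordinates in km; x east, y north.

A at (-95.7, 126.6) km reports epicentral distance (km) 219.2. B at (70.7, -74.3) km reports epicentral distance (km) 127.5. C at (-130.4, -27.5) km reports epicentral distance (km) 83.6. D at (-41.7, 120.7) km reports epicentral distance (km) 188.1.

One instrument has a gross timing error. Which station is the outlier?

A

Solve using three stations at a time. Using B, C, D (subtract circle equations pairwise → linear system) gives (x, y) ≈ (-56.6, -66.8).
Distances from that point to each station vs reported:
  A: calculated 197.3 vs reported 219.2 → residual 21.9 km
  B: calculated 127.5 vs reported 127.5 → residual 0.0 km
  C: calculated 83.6 vs reported 83.6 → residual 0.0 km
  D: calculated 188.1 vs reported 188.1 → residual 0.0 km
B, C, D are mutually consistent (residuals ≈ 0); A is off by 21.9 km.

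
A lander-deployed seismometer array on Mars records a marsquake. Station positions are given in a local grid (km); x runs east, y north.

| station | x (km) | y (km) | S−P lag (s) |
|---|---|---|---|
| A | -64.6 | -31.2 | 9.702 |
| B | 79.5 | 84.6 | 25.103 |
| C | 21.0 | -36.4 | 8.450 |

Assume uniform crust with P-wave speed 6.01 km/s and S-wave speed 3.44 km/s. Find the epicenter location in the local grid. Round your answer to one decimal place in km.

Distance from S−P lag: d = Δt · v_P v_S / (v_P − v_S) = Δt · (6.01·3.44)/(6.01−3.44) ≈ 8.0445·Δt.
So d_A = 78.05, d_B = 201.94, d_C = 67.98 km.
Circle about each station: (x + 64.6)² + (y + 31.2)² = 78.05²; (x − 79.5)² + (y − 84.6)² = 201.94²; (x − 21.0)² + (y + 36.4)² = 67.98².
Subtracting pairs of circle equations eliminates x²+y² and gives linear equations (the radical axes):
288.2 x + 231.6 y = -26357.15
171.2 x − 10.4 y = -1910.12
Solving the 2×2 system: x ≈ -16.8, y ≈ -92.9 km.

-16.8 km east, -92.9 km north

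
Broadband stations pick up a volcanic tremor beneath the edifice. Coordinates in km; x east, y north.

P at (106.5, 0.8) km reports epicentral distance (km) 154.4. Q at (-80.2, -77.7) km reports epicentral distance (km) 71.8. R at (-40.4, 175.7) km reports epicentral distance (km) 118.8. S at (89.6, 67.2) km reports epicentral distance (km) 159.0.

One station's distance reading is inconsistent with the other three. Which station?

Solve using three stations at a time. Using P, Q, S (subtract circle equations pairwise → linear system) gives (x, y) ≈ (-47.2, -13.8).
Distances from that point to each station vs reported:
  P: calculated 154.4 vs reported 154.4 → residual 0.0 km
  Q: calculated 71.9 vs reported 71.8 → residual 0.1 km
  R: calculated 189.7 vs reported 118.8 → residual 70.9 km
  S: calculated 159.0 vs reported 159.0 → residual 0.0 km
P, Q, S are mutually consistent (residuals ≈ 0); R is off by 70.9 km.

R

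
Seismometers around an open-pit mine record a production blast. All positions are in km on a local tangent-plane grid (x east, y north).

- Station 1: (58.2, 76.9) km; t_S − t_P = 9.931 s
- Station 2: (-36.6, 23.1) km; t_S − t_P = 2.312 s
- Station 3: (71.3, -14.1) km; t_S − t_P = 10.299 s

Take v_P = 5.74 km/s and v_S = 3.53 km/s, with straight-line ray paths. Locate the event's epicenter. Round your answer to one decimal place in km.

-15.4 km east, 23.3 km north

Distance from S−P lag: d = Δt · v_P v_S / (v_P − v_S) = Δt · (5.74·3.53)/(5.74−3.53) ≈ 9.1684·Δt.
So d_Station 1 = 91.05, d_Station 2 = 21.20, d_Station 3 = 94.43 km.
Circle about each station: (x − 58.2)² + (y − 76.9)² = 91.05²; (x + 36.6)² + (y − 23.1)² = 21.20²; (x − 71.3)² + (y + 14.1)² = 94.43².
Subtracting the Station 1 equation from the Station 2 and Station 3 equations removes the quadratic terms:
-189.6 x − 107.6 y = 412.98
26.2 x − 182.0 y = -4645.27
Solving the 2×2 system: x ≈ -15.4, y ≈ 23.3 km.
Check against Station 1 (with the unrounded x, y): √((x − 58.2)²+(y − 76.9)²) = 91.05 ≈ 91.05 km. ✓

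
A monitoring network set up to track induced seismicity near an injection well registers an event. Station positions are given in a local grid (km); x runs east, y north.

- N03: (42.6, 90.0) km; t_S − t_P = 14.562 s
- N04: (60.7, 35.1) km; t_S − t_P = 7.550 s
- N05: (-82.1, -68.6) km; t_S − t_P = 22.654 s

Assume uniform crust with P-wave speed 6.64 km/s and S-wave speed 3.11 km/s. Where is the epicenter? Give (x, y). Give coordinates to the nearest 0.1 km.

(27.3, 6.2)

Distance from S−P lag: d = Δt · v_P v_S / (v_P − v_S) = Δt · (6.64·3.11)/(6.64−3.11) ≈ 5.8500·Δt.
So d_N03 = 85.19, d_N04 = 44.17, d_N05 = 132.53 km.
Circle about each station: (x − 42.6)² + (y − 90.0)² = 85.19²; (x − 60.7)² + (y − 35.1)² = 44.17²; (x + 82.1)² + (y + 68.6)² = 132.53².
Subtracting the N03 equation from the N04 and N05 equations removes the quadratic terms:
36.2 x − 109.8 y = 308.09
-249.4 x − 317.2 y = -8775.25
Solving the 2×2 system: x ≈ 27.3, y ≈ 6.2 km.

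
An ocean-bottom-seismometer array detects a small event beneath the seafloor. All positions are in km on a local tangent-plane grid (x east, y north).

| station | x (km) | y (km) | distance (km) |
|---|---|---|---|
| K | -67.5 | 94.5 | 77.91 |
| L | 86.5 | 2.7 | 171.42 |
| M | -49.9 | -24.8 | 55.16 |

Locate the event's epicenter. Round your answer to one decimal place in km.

(-84.2, 18.4)

Circle about each station: (x + 67.5)² + (y − 94.5)² = 77.91²; (x − 86.5)² + (y − 2.7)² = 171.42²; (x + 49.9)² + (y + 24.8)² = 55.16².
Subtracting pairs of circle equations eliminates x²+y² and gives linear equations (the radical axes):
308.0 x − 183.6 y = -29311.81
35.2 x − 238.6 y = -7354.11
Solving the 2×2 system: x ≈ -84.2, y ≈ 18.4 km.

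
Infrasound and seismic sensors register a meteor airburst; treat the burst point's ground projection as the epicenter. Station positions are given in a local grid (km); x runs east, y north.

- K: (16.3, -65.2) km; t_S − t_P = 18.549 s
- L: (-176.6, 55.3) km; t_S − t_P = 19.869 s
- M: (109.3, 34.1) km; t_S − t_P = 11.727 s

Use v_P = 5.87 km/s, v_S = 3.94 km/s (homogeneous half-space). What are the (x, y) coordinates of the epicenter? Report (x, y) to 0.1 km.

Distance from S−P lag: d = Δt · v_P v_S / (v_P − v_S) = Δt · (5.87·3.94)/(5.87−3.94) ≈ 11.9833·Δt.
So d_K = 222.28, d_L = 238.10, d_M = 140.53 km.
Circle about each station: (x − 16.3)² + (y + 65.2)² = 222.28²; (x + 176.6)² + (y − 55.3)² = 238.10²; (x − 109.3)² + (y − 34.1)² = 140.53².
Subtracting the K equation from the L and M equations removes the quadratic terms:
-385.8 x + 241.0 y = 22445.71
186.0 x + 198.6 y = 38252.29
Solving the 2×2 system: x ≈ 39.2, y ≈ 155.9 km.
Check against K (with the unrounded x, y): √((x − 16.3)²+(y + 65.2)²) = 222.28 ≈ 222.28 km. ✓

39.2 km east, 155.9 km north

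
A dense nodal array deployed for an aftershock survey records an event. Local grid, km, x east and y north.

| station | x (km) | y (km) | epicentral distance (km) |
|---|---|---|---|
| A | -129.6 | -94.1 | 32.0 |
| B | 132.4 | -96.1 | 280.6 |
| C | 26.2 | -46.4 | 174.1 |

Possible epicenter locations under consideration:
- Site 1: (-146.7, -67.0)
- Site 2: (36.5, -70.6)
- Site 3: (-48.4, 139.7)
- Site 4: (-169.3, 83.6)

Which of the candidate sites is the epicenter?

For each candidate, compare |candidate − station| to the reported distance:
Site 1: residuals A 0.0, B 0.0, C 0.0 → max 0.0 km
Site 2: residuals A 135.8, B 181.4, C 147.8 → max 181.4 km
Site 3: residuals A 215.5, B 16.5, C 26.4 → max 215.5 km
Site 4: residuals A 150.1, B 70.6, C 60.7 → max 150.1 km
Only Site 1 has all residuals ≈ 0.

Site 1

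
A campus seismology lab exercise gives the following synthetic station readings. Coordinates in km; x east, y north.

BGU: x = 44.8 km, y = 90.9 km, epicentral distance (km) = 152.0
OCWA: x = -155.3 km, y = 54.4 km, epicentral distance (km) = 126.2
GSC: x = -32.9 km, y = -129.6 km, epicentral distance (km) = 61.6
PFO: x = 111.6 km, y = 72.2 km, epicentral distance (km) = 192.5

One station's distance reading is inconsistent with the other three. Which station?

Solve using three stations at a time. Using BGU, OCWA, PFO (subtract circle equations pairwise → linear system) gives (x, y) ≈ (-55.6, -23.5).
Distances from that point to each station vs reported:
  BGU: calculated 152.2 vs reported 152.0 → residual 0.2 km
  OCWA: calculated 126.5 vs reported 126.2 → residual 0.3 km
  GSC: calculated 108.5 vs reported 61.6 → residual 46.9 km
  PFO: calculated 192.7 vs reported 192.5 → residual 0.2 km
BGU, OCWA, PFO are mutually consistent (residuals ≈ 0); GSC is off by 46.9 km.

GSC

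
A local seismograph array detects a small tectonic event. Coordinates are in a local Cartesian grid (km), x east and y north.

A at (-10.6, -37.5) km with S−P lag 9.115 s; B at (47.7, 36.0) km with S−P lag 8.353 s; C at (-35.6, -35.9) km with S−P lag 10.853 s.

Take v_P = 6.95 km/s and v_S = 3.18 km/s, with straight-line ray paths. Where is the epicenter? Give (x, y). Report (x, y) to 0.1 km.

Distance from S−P lag: d = Δt · v_P v_S / (v_P − v_S) = Δt · (6.95·3.18)/(6.95−3.18) ≈ 5.8623·Δt.
So d_A = 53.44, d_B = 48.97, d_C = 63.62 km.
Circle about each station: (x + 10.6)² + (y + 37.5)² = 53.44²; (x − 47.7)² + (y − 36.0)² = 48.97²; (x + 35.6)² + (y + 35.9)² = 63.62².
Subtracting the A equation from the B and C equations removes the quadratic terms:
116.6 x + 147.0 y = 2510.45
-50.0 x + 3.2 y = -154.11
Solving the 2×2 system: x ≈ 4.0, y ≈ 13.9 km.
Check against A (with the unrounded x, y): √((x + 10.6)²+(y + 37.5)²) = 53.45 ≈ 53.44 km. ✓

(4.0, 13.9)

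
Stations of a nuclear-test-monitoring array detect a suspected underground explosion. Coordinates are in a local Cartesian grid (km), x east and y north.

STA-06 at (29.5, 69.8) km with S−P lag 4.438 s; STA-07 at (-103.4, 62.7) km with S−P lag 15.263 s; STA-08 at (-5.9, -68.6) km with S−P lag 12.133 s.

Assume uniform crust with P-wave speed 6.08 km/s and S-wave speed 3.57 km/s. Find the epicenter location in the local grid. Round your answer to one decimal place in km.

Distance from S−P lag: d = Δt · v_P v_S / (v_P − v_S) = Δt · (6.08·3.57)/(6.08−3.57) ≈ 8.6476·Δt.
So d_STA-06 = 38.38, d_STA-07 = 131.99, d_STA-08 = 104.92 km.
Circle about each station: (x − 29.5)² + (y − 69.8)² = 38.38²; (x + 103.4)² + (y − 62.7)² = 131.99²; (x + 5.9)² + (y + 68.6)² = 104.92².
Subtracting the STA-06 equation from the STA-07 and STA-08 equations removes the quadratic terms:
-265.8 x − 14.2 y = -7067.78
-70.8 x − 276.8 y = -10536.70
Solving the 2×2 system: x ≈ 24.9, y ≈ 31.7 km.

(24.9, 31.7)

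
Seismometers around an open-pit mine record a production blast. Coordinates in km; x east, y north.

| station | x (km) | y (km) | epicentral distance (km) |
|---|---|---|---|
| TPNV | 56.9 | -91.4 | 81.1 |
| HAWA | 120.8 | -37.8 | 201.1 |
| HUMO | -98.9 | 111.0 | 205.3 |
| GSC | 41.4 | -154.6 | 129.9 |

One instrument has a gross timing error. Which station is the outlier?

TPNV

Solve using three stations at a time. Using HAWA, HUMO, GSC (subtract circle equations pairwise → linear system) gives (x, y) ≈ (-72.6, -92.6).
Distances from that point to each station vs reported:
  TPNV: calculated 129.6 vs reported 81.1 → residual 48.5 km
  HAWA: calculated 201.1 vs reported 201.1 → residual 0.0 km
  HUMO: calculated 205.3 vs reported 205.3 → residual 0.0 km
  GSC: calculated 129.8 vs reported 129.9 → residual 0.1 km
HAWA, HUMO, GSC are mutually consistent (residuals ≈ 0); TPNV is off by 48.5 km.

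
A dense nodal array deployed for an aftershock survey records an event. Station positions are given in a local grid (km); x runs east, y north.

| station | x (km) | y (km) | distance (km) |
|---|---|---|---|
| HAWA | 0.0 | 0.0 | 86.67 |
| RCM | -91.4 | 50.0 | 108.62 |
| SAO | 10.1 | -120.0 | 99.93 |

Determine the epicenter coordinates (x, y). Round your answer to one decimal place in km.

Circle about each station: x² + y² = 86.67²; (x + 91.4)² + (y − 50.0)² = 108.62²; (x − 10.1)² + (y + 120.0)² = 99.93².
Subtracting the HAWA equation from the RCM and SAO equations removes the quadratic terms:
-182.8 x + 100.0 y = 6567.34
20.2 x − 240.0 y = 12027.69
Solving the 2×2 system: x ≈ -66.4, y ≈ -55.7 km.
Check against HAWA (with the unrounded x, y): √(x²+y²) = 86.67 ≈ 86.67 km. ✓

(-66.4, -55.7)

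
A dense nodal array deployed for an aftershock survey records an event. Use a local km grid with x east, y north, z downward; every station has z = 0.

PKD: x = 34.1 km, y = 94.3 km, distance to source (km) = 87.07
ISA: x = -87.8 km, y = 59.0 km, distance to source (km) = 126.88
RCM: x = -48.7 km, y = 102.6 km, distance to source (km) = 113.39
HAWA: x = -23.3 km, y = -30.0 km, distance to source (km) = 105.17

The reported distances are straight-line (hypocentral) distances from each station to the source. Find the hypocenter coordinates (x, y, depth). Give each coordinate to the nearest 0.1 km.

Each station gives a sphere (x−x_i)² + (y−y_i)² + z² = d_i² (stations at z=0).
Subtracting the PKD sphere from ISA and RCM: z² cancels, leaving linear equations in x and y:
-243.8 x − 70.6 y = -7382.81
-165.6 x + 16.6 y = -2432.96
Solving: x ≈ 18.701, y ≈ 39.994 km (keep extra digits for the depth step; rounded: 18.7, 40.0).
Then from the PKD sphere: z² = 87.07² − (x − 34.1)² − (y − 94.3)² with x = 18.701, y = 39.994, so z ≈ 66.294 ≈ 66.3 km.
Check against HAWA (with the unrounded solution): distance 105.16 ≈ 105.17 km. ✓

x ≈ 18.7 km, y ≈ 40.0 km, depth ≈ 66.3 km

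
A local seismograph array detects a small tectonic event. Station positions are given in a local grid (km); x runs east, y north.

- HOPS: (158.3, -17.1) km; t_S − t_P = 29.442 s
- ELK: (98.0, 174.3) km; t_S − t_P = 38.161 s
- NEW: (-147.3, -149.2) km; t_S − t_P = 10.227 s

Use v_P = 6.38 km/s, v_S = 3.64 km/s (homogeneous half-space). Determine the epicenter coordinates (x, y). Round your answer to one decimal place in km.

x ≈ -78.1 km, y ≈ -97.0 km

Distance from S−P lag: d = Δt · v_P v_S / (v_P − v_S) = Δt · (6.38·3.64)/(6.38−3.64) ≈ 8.4756·Δt.
So d_HOPS = 249.54, d_ELK = 323.44, d_NEW = 86.68 km.
Circle about each station: (x − 158.3)² + (y + 17.1)² = 249.54²; (x − 98.0)² + (y − 174.3)² = 323.44²; (x + 147.3)² + (y + 149.2)² = 86.68².
Subtracting the HOPS equation from the ELK and NEW equations removes the quadratic terms:
-120.6 x + 382.8 y = -27710.03
-611.2 x − 264.2 y = 73363.42
Solving the 2×2 system: x ≈ -78.1, y ≈ -97.0 km.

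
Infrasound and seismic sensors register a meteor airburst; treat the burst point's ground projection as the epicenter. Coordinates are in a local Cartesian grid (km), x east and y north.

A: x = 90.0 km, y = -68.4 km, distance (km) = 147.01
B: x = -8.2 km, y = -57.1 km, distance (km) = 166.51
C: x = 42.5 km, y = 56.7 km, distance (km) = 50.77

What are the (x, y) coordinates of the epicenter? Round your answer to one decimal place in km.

Circle about each station: (x − 90.0)² + (y + 68.4)² = 147.01²; (x + 8.2)² + (y + 57.1)² = 166.51²; (x − 42.5)² + (y − 56.7)² = 50.77².
Subtracting pairs of circle equations eliminates x²+y² and gives linear equations (the radical axes):
-196.4 x + 22.6 y = -15564.55
-95.0 x + 250.2 y = 11276.93
Solving the 2×2 system: x ≈ 88.3, y ≈ 78.6 km.

x ≈ 88.3 km, y ≈ 78.6 km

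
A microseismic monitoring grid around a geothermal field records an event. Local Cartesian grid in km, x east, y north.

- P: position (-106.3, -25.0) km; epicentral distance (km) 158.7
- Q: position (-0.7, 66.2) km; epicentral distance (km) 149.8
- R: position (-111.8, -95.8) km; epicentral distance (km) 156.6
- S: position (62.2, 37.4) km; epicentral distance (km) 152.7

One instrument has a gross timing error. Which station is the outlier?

Solve using three stations at a time. Using P, Q, R (subtract circle equations pairwise → linear system) gives (x, y) ≈ (43.7, -76.9).
Distances from that point to each station vs reported:
  P: calculated 158.8 vs reported 158.7 → residual 0.1 km
  Q: calculated 149.9 vs reported 149.8 → residual 0.1 km
  R: calculated 156.7 vs reported 156.6 → residual 0.1 km
  S: calculated 115.8 vs reported 152.7 → residual 36.9 km
P, Q, R are mutually consistent (residuals ≈ 0); S is off by 36.9 km.

S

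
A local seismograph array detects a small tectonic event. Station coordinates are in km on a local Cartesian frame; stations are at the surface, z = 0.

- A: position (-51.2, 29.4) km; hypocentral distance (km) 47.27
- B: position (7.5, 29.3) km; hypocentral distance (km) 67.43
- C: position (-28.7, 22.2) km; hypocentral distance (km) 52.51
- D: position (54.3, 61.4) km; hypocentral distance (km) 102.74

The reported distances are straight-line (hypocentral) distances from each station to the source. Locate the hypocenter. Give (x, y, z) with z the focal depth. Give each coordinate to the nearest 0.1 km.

(-41.5, 57.3, 36.9)

Each station gives a sphere (x−x_i)² + (y−y_i)² + z² = d_i² (stations at z=0).
Subtracting the A sphere from B and C: z² cancels, leaving linear equations in x and y:
117.4 x − 0.2 y = -4883.41
45.0 x − 14.4 y = -2692.12
Solving: x ≈ -41.499, y ≈ 57.269 km (keep extra digits for the depth step; rounded: -41.5, 57.3).
Then from the A sphere: z² = 47.27² − (x + 51.2)² − (y − 29.4)² with x = -41.499, y = 57.269, so z ≈ 36.928 ≈ 36.9 km.
Check against D (with the unrounded solution): distance 102.75 ≈ 102.74 km. ✓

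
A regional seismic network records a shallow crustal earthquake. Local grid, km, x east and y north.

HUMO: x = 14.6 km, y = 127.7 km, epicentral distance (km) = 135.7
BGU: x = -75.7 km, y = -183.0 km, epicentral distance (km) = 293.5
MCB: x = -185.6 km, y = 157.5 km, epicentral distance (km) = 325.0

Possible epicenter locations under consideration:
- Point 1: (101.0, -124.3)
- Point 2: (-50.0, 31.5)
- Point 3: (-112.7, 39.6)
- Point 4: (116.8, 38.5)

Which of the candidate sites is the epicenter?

Point 4

For each candidate, compare |candidate − station| to the reported distance:
Point 1: residuals HUMO 130.7, BGU 107.3, MCB 76.9 → max 130.7 km
Point 2: residuals HUMO 19.8, BGU 77.5, MCB 139.9 → max 139.9 km
Point 3: residuals HUMO 19.1, BGU 67.8, MCB 186.4 → max 186.4 km
Point 4: residuals HUMO 0.0, BGU 0.0, MCB 0.0 → max 0.0 km
Only Point 4 has all residuals ≈ 0.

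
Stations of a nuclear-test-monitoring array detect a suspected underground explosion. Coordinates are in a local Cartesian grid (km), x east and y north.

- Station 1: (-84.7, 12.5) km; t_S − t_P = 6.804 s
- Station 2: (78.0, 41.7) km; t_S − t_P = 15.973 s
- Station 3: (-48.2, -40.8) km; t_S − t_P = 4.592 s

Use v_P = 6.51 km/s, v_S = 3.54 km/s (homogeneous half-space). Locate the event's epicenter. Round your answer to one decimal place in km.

-35.8 km east, -7.4 km north

Distance from S−P lag: d = Δt · v_P v_S / (v_P − v_S) = Δt · (6.51·3.54)/(6.51−3.54) ≈ 7.7594·Δt.
So d_Station 1 = 52.79, d_Station 2 = 123.94, d_Station 3 = 35.63 km.
Circle about each station: (x + 84.7)² + (y − 12.5)² = 52.79²; (x − 78.0)² + (y − 41.7)² = 123.94²; (x + 48.2)² + (y + 40.8)² = 35.63².
Subtracting the Station 1 equation from the Station 2 and Station 3 equations removes the quadratic terms:
325.4 x + 58.4 y = -12081.79
73.0 x − 106.6 y = -1825.17
Solving the 2×2 system: x ≈ -35.8, y ≈ -7.4 km.
Check against Station 1 (with the unrounded x, y): √((x + 84.7)²+(y − 12.5)²) = 52.79 ≈ 52.79 km. ✓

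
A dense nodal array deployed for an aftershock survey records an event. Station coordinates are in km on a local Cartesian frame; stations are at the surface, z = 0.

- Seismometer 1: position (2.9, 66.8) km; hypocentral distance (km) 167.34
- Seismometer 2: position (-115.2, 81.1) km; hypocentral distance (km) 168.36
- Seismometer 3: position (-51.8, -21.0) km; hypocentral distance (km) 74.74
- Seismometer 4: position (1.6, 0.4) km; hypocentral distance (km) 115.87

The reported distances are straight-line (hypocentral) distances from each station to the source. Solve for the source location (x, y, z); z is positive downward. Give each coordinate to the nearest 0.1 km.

Each station gives a sphere (x−x_i)² + (y−y_i)² + z² = d_i² (stations at z=0).
Subtracting the Seismometer 1 sphere from Seismometer 2 and Seismometer 3: z² cancels, leaving linear equations in x and y:
-236.2 x + 28.6 y = 15035.19
-109.4 x − 175.6 y = 21070.20
Solving: x ≈ -72.699, y ≈ -74.698 km (keep extra digits for the depth step; rounded: -72.7, -74.7).
Then from the Seismometer 1 sphere: z² = 167.34² − (x − 2.9)² − (y − 66.8)² with x = -72.699, y = -74.698, so z ≈ 47.600 ≈ 47.6 km.
Check against Seismometer 4 (with the unrounded solution): distance 115.87 ≈ 115.87 km. ✓

x ≈ -72.7 km, y ≈ -74.7 km, depth ≈ 47.6 km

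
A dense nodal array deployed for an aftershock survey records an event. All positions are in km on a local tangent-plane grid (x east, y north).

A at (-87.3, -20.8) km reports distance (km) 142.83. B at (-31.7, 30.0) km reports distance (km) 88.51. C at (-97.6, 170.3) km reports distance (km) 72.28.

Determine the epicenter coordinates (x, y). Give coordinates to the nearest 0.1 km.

x ≈ -49.0 km, y ≈ 116.8 km

Circle about each station: (x + 87.3)² + (y + 20.8)² = 142.83²; (x + 31.7)² + (y − 30.0)² = 88.51²; (x + 97.6)² + (y − 170.3)² = 72.28².
Subtracting the A equation from the B and C equations removes the quadratic terms:
111.2 x + 101.6 y = 6417.35
-20.6 x + 382.2 y = 45649.93
Solving the 2×2 system: x ≈ -49.0, y ≈ 116.8 km.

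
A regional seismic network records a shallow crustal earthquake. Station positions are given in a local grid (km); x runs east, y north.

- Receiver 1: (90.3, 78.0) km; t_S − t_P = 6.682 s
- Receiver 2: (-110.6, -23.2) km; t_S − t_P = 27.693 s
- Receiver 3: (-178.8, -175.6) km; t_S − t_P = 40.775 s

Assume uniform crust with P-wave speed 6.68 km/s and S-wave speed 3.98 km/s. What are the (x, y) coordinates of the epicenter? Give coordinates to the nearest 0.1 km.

Distance from S−P lag: d = Δt · v_P v_S / (v_P − v_S) = Δt · (6.68·3.98)/(6.68−3.98) ≈ 9.8468·Δt.
So d_Receiver 1 = 65.80, d_Receiver 2 = 272.69, d_Receiver 3 = 401.50 km.
Circle about each station: (x − 90.3)² + (y − 78.0)² = 65.80²; (x + 110.6)² + (y + 23.2)² = 272.69²; (x + 178.8)² + (y + 175.6)² = 401.50².
Subtracting pairs of circle equations eliminates x²+y² and gives linear equations (the radical axes):
-401.8 x − 202.4 y = -71497.69
-538.2 x − 507.2 y = -108305.90
Solving the 2×2 system: x ≈ 151.2, y ≈ 53.1 km.
Check against Receiver 1 (with the unrounded x, y): √((x − 90.3)²+(y − 78.0)²) = 65.79 ≈ 65.80 km. ✓

(151.2, 53.1)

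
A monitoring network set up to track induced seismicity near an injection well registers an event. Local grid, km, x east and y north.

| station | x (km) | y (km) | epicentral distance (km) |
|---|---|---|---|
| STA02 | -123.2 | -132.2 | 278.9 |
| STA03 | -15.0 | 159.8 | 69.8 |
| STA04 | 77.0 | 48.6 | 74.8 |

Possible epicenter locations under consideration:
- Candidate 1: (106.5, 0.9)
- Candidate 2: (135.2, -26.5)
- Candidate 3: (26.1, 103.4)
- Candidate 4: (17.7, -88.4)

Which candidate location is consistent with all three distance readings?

Candidate 3

For each candidate, compare |candidate − station| to the reported distance:
Candidate 1: residuals STA02 13.4, STA03 130.2, STA04 18.7 → max 130.2 km
Candidate 2: residuals STA02 0.3, STA03 169.5, STA04 20.2 → max 169.5 km
Candidate 3: residuals STA02 0.0, STA03 0.0, STA04 0.0 → max 0.0 km
Candidate 4: residuals STA02 131.3, STA03 180.5, STA04 74.5 → max 180.5 km
Only Candidate 3 has all residuals ≈ 0.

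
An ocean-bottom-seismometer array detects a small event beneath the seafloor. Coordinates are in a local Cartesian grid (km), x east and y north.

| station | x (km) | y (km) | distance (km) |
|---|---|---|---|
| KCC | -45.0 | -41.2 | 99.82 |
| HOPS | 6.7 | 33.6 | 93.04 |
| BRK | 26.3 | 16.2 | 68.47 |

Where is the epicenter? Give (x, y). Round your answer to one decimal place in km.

Circle about each station: (x + 45.0)² + (y + 41.2)² = 99.82²; (x − 6.7)² + (y − 33.6)² = 93.04²; (x − 26.3)² + (y − 16.2)² = 68.47².
Subtracting the KCC equation from the HOPS and BRK equations removes the quadratic terms:
103.4 x + 149.6 y = -1241.00
142.6 x + 114.8 y = 2507.58
Solving the 2×2 system: x ≈ 54.7, y ≈ -46.1 km.

x ≈ 54.7 km, y ≈ -46.1 km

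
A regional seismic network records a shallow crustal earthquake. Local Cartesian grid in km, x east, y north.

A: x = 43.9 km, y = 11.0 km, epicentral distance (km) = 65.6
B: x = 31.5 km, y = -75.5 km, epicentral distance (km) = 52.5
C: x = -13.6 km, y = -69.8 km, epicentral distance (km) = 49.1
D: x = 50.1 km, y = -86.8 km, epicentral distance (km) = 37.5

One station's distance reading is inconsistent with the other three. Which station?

Solve using three stations at a time. Using A, C, D (subtract circle equations pairwise → linear system) gives (x, y) ≈ (32.7, -53.6).
Distances from that point to each station vs reported:
  A: calculated 65.6 vs reported 65.6 → residual 0.0 km
  B: calculated 21.9 vs reported 52.5 → residual 30.6 km
  C: calculated 49.1 vs reported 49.1 → residual 0.0 km
  D: calculated 37.5 vs reported 37.5 → residual 0.0 km
A, C, D are mutually consistent (residuals ≈ 0); B is off by 30.6 km.

B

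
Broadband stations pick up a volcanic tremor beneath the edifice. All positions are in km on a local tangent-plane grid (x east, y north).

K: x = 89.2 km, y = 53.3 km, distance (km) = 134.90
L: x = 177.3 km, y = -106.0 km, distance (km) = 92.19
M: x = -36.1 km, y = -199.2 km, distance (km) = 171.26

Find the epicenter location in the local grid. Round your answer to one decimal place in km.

Circle about each station: (x − 89.2)² + (y − 53.3)² = 134.90²; (x − 177.3)² + (y + 106.0)² = 92.19²; (x + 36.1)² + (y + 199.2)² = 171.26².
Subtracting the K equation from the L and M equations removes the quadratic terms:
176.2 x − 318.6 y = 41572.77
-250.6 x − 505.0 y = 19054.34
Solving the 2×2 system: x ≈ 88.4, y ≈ -81.6 km.

88.4 km east, -81.6 km north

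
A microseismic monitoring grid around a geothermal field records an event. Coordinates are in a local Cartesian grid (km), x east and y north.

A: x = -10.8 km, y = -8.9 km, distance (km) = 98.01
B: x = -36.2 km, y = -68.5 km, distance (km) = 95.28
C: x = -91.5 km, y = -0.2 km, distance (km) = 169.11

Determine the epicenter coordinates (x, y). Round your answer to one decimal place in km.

(58.6, -78.1)

Circle about each station: (x + 10.8)² + (y + 8.9)² = 98.01²; (x + 36.2)² + (y + 68.5)² = 95.28²; (x + 91.5)² + (y + 0.2)² = 169.11².
Subtracting pairs of circle equations eliminates x²+y² and gives linear equations (the radical axes):
-50.8 x − 119.2 y = 6334.52
-161.4 x + 17.4 y = -10815.79
Solving the 2×2 system: x ≈ 58.6, y ≈ -78.1 km.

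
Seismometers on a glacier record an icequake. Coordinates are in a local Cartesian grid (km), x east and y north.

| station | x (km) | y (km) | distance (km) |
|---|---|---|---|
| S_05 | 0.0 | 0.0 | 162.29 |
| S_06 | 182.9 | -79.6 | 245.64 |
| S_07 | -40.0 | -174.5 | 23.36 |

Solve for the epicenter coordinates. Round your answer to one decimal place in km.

Circle about each station: x² + y² = 162.29²; (x − 182.9)² + (y + 79.6)² = 245.64²; (x + 40.0)² + (y + 174.5)² = 23.36².
Subtracting the S_05 equation from the S_06 and S_07 equations removes the quadratic terms:
365.8 x − 159.2 y = 5787.60
-80.0 x − 349.0 y = 57842.60
Solving the 2×2 system: x ≈ -51.2, y ≈ -154.0 km.
Check against S_05 (with the unrounded x, y): √(x²+y²) = 162.29 ≈ 162.29 km. ✓

x ≈ -51.2 km, y ≈ -154.0 km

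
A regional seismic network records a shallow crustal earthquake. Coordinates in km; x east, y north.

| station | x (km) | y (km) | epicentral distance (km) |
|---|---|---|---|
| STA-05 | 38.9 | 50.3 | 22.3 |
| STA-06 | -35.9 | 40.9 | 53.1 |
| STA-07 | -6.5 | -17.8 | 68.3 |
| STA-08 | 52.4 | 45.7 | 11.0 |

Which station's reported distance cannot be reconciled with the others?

STA-08

Solve using three stations at a time. Using STA-05, STA-06, STA-07 (subtract circle equations pairwise → linear system) gives (x, y) ≈ (16.9, 46.4).
Distances from that point to each station vs reported:
  STA-05: calculated 22.3 vs reported 22.3 → residual 0.0 km
  STA-06: calculated 53.1 vs reported 53.1 → residual 0.0 km
  STA-07: calculated 68.3 vs reported 68.3 → residual 0.0 km
  STA-08: calculated 35.5 vs reported 11.0 → residual 24.5 km
STA-05, STA-06, STA-07 are mutually consistent (residuals ≈ 0); STA-08 is off by 24.5 km.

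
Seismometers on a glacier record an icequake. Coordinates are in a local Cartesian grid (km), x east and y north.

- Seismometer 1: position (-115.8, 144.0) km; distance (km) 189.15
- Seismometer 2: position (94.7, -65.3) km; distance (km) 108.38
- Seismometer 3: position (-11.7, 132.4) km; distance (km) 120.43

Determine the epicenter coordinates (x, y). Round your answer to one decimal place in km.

Circle about each station: (x + 115.8)² + (y − 144.0)² = 189.15²; (x − 94.7)² + (y + 65.3)² = 108.38²; (x + 11.7)² + (y − 132.4)² = 120.43².
Subtracting pairs of circle equations eliminates x²+y² and gives linear equations (the radical axes):
421.0 x − 418.6 y = 3118.04
208.2 x − 23.2 y = 4795.35
Solving the 2×2 system: x ≈ 25.0, y ≈ 17.7 km.

25.0 km east, 17.7 km north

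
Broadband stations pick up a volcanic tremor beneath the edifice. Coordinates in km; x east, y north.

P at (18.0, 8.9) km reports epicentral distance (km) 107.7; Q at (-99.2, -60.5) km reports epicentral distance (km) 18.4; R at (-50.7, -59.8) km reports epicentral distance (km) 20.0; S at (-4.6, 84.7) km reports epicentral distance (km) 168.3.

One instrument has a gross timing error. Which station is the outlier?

Q

Solve using three stations at a time. Using P, R, S (subtract circle equations pairwise → linear system) gives (x, y) ≈ (-44.5, -78.8).
Distances from that point to each station vs reported:
  P: calculated 107.7 vs reported 107.7 → residual 0.0 km
  Q: calculated 57.7 vs reported 18.4 → residual 39.3 km
  R: calculated 20.0 vs reported 20.0 → residual 0.0 km
  S: calculated 168.3 vs reported 168.3 → residual 0.0 km
P, R, S are mutually consistent (residuals ≈ 0); Q is off by 39.3 km.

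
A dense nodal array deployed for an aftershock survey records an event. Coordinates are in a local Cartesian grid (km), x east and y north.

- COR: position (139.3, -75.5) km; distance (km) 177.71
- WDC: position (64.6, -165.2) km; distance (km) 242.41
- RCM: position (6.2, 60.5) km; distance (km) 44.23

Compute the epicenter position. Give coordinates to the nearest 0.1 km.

47.4 km east, 76.6 km north

Circle about each station: (x − 139.3)² + (y + 75.5)² = 177.71²; (x − 64.6)² + (y + 165.2)² = 242.41²; (x − 6.2)² + (y − 60.5)² = 44.23².
Subtracting the COR equation from the WDC and RCM equations removes the quadratic terms:
-149.4 x − 179.4 y = -20822.30
-266.2 x + 272.0 y = 8218.50
Solving the 2×2 system: x ≈ 47.4, y ≈ 76.6 km.
Check against COR (with the unrounded x, y): √((x − 139.3)²+(y + 75.5)²) = 177.71 ≈ 177.71 km. ✓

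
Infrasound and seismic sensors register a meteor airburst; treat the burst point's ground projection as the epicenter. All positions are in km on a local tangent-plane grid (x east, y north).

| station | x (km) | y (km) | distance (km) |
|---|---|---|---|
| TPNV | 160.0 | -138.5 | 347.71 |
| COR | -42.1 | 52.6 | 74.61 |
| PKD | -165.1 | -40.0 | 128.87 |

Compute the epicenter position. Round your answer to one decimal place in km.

Circle about each station: (x − 160.0)² + (y + 138.5)² = 347.71²; (x + 42.1)² + (y − 52.6)² = 74.61²; (x + 165.1)² + (y + 40.0)² = 128.87².
Subtracting the TPNV equation from the COR and PKD equations removes the quadratic terms:
-404.2 x + 382.2 y = 75092.51
-650.2 x + 197.0 y = 88370.53
Solving the 2×2 system: x ≈ -112.4, y ≈ 77.6 km.

-112.4 km east, 77.6 km north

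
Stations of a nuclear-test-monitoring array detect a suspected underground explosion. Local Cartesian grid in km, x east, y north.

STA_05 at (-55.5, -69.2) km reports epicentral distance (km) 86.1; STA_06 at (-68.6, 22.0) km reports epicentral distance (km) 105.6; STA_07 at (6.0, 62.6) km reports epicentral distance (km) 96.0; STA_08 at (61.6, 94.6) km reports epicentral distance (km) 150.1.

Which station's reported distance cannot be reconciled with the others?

Solve using three stations at a time. Using STA_05, STA_06, STA_07 (subtract circle equations pairwise → linear system) gives (x, y) ≈ (22.1, -32.0).
Distances from that point to each station vs reported:
  STA_05: calculated 86.1 vs reported 86.1 → residual 0.0 km
  STA_06: calculated 105.6 vs reported 105.6 → residual 0.0 km
  STA_07: calculated 96.0 vs reported 96.0 → residual 0.0 km
  STA_08: calculated 132.6 vs reported 150.1 → residual 17.5 km
STA_05, STA_06, STA_07 are mutually consistent (residuals ≈ 0); STA_08 is off by 17.5 km.

STA_08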